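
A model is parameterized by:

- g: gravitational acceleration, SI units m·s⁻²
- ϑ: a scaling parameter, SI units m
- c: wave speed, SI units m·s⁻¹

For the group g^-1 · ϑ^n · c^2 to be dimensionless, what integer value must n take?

-1

Balance the L exponent: (1)·n from ϑ, plus −(1) + 2·(1) = 1 from the rest, must sum to zero.
n + 1 = 0, so n = -1.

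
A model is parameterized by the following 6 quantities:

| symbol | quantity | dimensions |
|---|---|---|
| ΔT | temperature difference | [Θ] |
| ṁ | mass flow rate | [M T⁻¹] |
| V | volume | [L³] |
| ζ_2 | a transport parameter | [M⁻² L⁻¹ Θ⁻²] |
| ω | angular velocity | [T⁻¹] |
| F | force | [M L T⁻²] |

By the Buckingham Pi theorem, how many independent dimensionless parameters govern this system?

There are 6 variables and 4 base dimensions (M, L, T, Θ).
The dimension matrix has rank 4.
Independent dimensionless groups: 6 − 4 = 2.

2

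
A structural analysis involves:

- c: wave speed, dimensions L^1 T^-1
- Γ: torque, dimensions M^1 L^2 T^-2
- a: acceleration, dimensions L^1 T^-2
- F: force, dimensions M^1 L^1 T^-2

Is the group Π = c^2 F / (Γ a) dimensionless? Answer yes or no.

Sum the exponent of each base dimension across the product:
  M: 2·[c]_M − [Γ]_M − [a]_M + [F]_M = 2·(0) − (1) − (0) + (1) = 0
  L: 2·[c]_L − [Γ]_L − [a]_L + [F]_L = 2·(1) − (2) − (1) + (1) = 0
  T: 2·[c]_T − [Γ]_T − [a]_T + [F]_T = 2·(-1) − (-2) − (-2) + (-2) = 0
All base exponents vanish — dimensionless.

yes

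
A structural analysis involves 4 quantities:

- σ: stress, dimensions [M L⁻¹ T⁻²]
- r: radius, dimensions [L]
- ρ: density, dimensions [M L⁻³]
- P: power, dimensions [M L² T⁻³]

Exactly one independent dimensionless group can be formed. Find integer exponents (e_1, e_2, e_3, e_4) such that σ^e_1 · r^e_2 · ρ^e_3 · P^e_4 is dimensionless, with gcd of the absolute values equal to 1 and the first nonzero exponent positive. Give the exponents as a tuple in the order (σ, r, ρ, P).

M: e_1·(1) + e_2·(0) + e_3·(1) + e_4·(1) = 0
L: e_1·(-1) + e_2·(1) + e_3·(-3) + e_4·(2) = 0
T: e_1·(-2) + e_2·(0) + e_3·(0) + e_4·(-3) = 0
Solving this homogeneous linear system for the smallest-integer solution (first nonzero entry positive) gives (3, 4, -1, -2).

(3, 4, -1, -2)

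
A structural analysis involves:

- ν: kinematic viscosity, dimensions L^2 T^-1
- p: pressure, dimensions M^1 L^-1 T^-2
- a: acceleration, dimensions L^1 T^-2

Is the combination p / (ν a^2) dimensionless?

Sum the exponent of each base dimension across the product:
  M: −[ν]_M + [p]_M − 2·[a]_M = −(0) + (1) − 2·(0) = 1
  L: −[ν]_L + [p]_L − 2·[a]_L = −(2) + (-1) − 2·(1) = -5
  T: −[ν]_T + [p]_T − 2·[a]_T = −(-1) + (-2) − 2·(-2) = 3
Net dimensions [M L⁻⁵ T³] ≠ [1] — not dimensionless.

no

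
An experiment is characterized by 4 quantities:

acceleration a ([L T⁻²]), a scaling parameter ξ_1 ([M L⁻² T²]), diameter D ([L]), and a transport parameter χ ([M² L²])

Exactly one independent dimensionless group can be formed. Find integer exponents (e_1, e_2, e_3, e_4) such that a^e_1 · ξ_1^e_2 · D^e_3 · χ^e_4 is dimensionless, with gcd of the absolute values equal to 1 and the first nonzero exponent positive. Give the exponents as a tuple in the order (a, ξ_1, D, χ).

M: e_1·(0) + e_2·(1) + e_3·(0) + e_4·(2) = 0
L: e_1·(1) + e_2·(-2) + e_3·(1) + e_4·(2) = 0
T: e_1·(-2) + e_2·(2) + e_3·(0) + e_4·(0) = 0
Solving this homogeneous linear system for the smallest-integer solution (first nonzero entry positive) gives (2, 2, 4, -1).

(2, 2, 4, -1)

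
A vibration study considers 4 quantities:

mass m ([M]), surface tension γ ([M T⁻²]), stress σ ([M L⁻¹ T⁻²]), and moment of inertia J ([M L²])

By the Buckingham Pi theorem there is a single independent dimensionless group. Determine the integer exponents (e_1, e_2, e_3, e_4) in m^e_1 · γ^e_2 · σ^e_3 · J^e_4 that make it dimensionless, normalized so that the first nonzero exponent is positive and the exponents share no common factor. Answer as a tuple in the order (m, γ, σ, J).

M: e_1·(1) + e_2·(1) + e_3·(1) + e_4·(1) = 0
L: e_1·(0) + e_2·(0) + e_3·(-1) + e_4·(2) = 0
T: e_1·(0) + e_2·(-2) + e_3·(-2) + e_4·(0) = 0
Solving this homogeneous linear system for the smallest-integer solution (first nonzero entry positive) gives (1, 2, -2, -1).

(1, 2, -2, -1)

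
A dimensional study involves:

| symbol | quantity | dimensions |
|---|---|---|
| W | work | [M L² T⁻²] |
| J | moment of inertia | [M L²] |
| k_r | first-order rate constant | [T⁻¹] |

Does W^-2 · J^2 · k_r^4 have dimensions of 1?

yes

Sum the exponent of each base dimension across the product:
  M: −2·[W]_M + 2·[J]_M + 4·[k_r]_M = −2·(1) + 2·(1) + 4·(0) = 0
  L: −2·[W]_L + 2·[J]_L + 4·[k_r]_L = −2·(2) + 2·(2) + 4·(0) = 0
  T: −2·[W]_T + 2·[J]_T + 4·[k_r]_T = −2·(-2) + 2·(0) + 4·(-1) = 0
All base exponents vanish — dimensionless.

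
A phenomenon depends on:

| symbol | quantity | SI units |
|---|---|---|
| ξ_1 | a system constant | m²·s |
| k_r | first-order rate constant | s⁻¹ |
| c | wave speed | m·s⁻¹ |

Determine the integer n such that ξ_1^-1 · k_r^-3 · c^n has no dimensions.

2

Balance the L exponent: (1)·n from c, plus −(2) − 3·(0) = -2 from the rest, must sum to zero.
n − 2 = 0, so n = 2.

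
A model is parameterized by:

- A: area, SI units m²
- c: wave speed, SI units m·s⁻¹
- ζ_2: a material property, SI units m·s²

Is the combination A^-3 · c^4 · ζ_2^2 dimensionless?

yes

Sum the exponent of each base dimension across the product:
  L: −3·[A]_L + 4·[c]_L + 2·[ζ_2]_L = −3·(2) + 4·(1) + 2·(1) = 0
  T: −3·[A]_T + 4·[c]_T + 2·[ζ_2]_T = −3·(0) + 4·(-1) + 2·(2) = 0
All base exponents vanish — dimensionless.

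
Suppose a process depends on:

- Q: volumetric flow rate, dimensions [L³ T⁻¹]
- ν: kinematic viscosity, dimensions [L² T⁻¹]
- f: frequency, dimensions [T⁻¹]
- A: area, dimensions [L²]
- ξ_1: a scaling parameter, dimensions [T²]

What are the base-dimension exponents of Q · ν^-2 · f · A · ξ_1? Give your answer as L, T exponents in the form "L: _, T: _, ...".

Collect each base-dimension exponent across the product:
  L: (3) − 2·(2) + (0) + (2) + (0) = 1
  T: (-1) − 2·(-1) + (-1) + (0) + (2) = 2
So the dimensions are [L T²].

L: 1, T: 2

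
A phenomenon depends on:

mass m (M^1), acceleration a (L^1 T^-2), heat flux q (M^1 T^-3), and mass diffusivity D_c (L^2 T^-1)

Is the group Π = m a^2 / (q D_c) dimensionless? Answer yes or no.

Sum the exponent of each base dimension across the product:
  M: [m]_M + 2·[a]_M − [q]_M − [D_c]_M = (1) + 2·(0) − (1) − (0) = 0
  L: [m]_L + 2·[a]_L − [q]_L − [D_c]_L = (0) + 2·(1) − (0) − (2) = 0
  T: [m]_T + 2·[a]_T − [q]_T − [D_c]_T = (0) + 2·(-2) − (-3) − (-1) = 0
All base exponents vanish — dimensionless.

yes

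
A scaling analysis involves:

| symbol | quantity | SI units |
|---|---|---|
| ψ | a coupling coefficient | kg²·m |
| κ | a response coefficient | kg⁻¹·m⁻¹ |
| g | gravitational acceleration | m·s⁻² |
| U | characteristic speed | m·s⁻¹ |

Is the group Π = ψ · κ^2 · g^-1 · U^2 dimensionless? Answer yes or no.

Sum the exponent of each base dimension across the product:
  M: [ψ]_M + 2·[κ]_M − [g]_M + 2·[U]_M = (2) + 2·(-1) − (0) + 2·(0) = 0
  L: [ψ]_L + 2·[κ]_L − [g]_L + 2·[U]_L = (1) + 2·(-1) − (1) + 2·(1) = 0
  T: [ψ]_T + 2·[κ]_T − [g]_T + 2·[U]_T = (0) + 2·(0) − (-2) + 2·(-1) = 0
All base exponents vanish — dimensionless.

yes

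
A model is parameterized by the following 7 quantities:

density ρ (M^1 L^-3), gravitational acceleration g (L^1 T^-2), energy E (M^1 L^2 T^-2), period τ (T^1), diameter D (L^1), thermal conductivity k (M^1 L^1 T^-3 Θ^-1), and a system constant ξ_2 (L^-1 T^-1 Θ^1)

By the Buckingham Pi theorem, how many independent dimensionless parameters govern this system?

There are 7 variables and 4 base dimensions (M, L, T, Θ).
The dimension matrix has rank 4.
Independent dimensionless groups: 7 − 4 = 3.

3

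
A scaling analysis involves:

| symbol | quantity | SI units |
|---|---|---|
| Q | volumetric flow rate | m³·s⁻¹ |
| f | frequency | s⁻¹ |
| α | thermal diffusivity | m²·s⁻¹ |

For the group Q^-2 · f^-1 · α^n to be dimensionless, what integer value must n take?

Balance the L exponent: (2)·n from α, plus −2·(3) − (0) = -6 from the rest, must sum to zero.
2n − 6 = 0, so n = 3.

3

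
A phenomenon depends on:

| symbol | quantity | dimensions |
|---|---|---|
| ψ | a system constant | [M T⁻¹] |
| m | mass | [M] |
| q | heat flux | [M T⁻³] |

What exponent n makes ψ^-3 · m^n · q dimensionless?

Balance the M exponent: (1)·n from m, plus −3·(1) + (1) = -2 from the rest, must sum to zero.
n − 2 = 0, so n = 2.

2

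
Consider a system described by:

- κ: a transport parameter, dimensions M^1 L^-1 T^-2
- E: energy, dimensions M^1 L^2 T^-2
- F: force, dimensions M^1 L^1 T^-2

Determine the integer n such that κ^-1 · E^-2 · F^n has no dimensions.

3

Balance the M exponent: (1)·n from F, plus −(1) − 2·(1) = -3 from the rest, must sum to zero.
n − 3 = 0, so n = 3.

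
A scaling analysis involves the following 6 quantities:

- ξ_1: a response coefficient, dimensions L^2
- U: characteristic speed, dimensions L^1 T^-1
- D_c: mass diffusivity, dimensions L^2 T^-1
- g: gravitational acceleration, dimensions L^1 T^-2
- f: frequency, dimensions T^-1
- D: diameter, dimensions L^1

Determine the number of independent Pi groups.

There are 6 variables and 2 base dimensions (L, T).
The dimension matrix has rank 2.
Independent dimensionless groups: 6 − 2 = 4.

4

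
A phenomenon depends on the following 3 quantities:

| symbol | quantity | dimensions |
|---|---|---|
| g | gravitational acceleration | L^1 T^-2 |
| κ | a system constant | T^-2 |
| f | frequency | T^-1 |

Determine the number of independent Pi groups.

There are 3 variables and 2 base dimensions (L, T).
The dimension matrix has rank 2.
Independent dimensionless groups: 3 − 2 = 1.

1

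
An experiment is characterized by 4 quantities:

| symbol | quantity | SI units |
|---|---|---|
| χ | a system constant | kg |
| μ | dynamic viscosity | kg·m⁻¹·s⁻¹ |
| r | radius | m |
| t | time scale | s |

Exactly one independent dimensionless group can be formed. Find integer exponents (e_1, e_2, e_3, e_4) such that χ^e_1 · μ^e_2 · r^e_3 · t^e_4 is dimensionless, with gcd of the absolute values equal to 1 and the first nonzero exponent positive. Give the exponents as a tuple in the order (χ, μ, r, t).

M: e_1·(1) + e_2·(1) + e_3·(0) + e_4·(0) = 0
L: e_1·(0) + e_2·(-1) + e_3·(1) + e_4·(0) = 0
T: e_1·(0) + e_2·(-1) + e_3·(0) + e_4·(1) = 0
Solving this homogeneous linear system for the smallest-integer solution (first nonzero entry positive) gives (1, -1, -1, -1).

(1, -1, -1, -1)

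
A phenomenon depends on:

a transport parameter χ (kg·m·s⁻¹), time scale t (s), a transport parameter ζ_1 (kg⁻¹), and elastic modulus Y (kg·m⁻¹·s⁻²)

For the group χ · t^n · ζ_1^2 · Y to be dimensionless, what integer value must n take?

3

Balance the T exponent: (1)·n from t, plus (-1) + 2·(0) + (-2) = -3 from the rest, must sum to zero.
n − 3 = 0, so n = 3.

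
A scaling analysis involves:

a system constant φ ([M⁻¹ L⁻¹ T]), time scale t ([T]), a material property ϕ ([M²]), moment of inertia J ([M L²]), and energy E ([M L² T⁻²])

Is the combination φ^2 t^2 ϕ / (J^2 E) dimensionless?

Sum the exponent of each base dimension across the product:
  M: 2·[φ]_M + 2·[t]_M + [ϕ]_M − 2·[J]_M − [E]_M = 2·(-1) + 2·(0) + (2) − 2·(1) − (1) = -3
  L: 2·[φ]_L + 2·[t]_L + [ϕ]_L − 2·[J]_L − [E]_L = 2·(-1) + 2·(0) + (0) − 2·(2) − (2) = -8
  T: 2·[φ]_T + 2·[t]_T + [ϕ]_T − 2·[J]_T − [E]_T = 2·(1) + 2·(1) + (0) − 2·(0) − (-2) = 6
Net dimensions [M⁻³ L⁻⁸ T⁶] ≠ [1] — not dimensionless.

no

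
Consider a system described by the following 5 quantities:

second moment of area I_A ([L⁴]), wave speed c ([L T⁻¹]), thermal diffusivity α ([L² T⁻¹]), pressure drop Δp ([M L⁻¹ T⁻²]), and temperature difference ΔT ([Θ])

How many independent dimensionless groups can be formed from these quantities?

There are 5 variables and 4 base dimensions (M, L, T, Θ).
The dimension matrix has rank 4.
Independent dimensionless groups: 5 − 4 = 1.

1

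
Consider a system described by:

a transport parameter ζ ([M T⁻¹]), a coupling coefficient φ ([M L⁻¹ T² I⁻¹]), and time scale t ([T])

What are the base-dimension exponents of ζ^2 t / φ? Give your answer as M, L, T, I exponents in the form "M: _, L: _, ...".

Collect each base-dimension exponent across the product:
  M: 2·(1) − (1) + (0) = 1
  L: 2·(0) − (-1) + (0) = 1
  T: 2·(-1) − (2) + (1) = -3
  I: 2·(0) − (-1) + (0) = 1
So the dimensions are [M L T⁻³ I].

M: 1, L: 1, T: -3, I: 1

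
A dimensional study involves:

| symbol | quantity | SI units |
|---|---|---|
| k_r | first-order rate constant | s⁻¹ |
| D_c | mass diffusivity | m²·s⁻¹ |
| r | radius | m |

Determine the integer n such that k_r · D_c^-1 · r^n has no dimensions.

2

Balance the L exponent: (1)·n from r, plus (0) − (2) = -2 from the rest, must sum to zero.
n − 2 = 0, so n = 2.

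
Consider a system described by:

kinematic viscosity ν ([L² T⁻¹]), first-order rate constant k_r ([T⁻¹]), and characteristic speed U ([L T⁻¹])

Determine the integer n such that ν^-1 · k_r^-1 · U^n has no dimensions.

Balance the L exponent: (1)·n from U, plus −(2) − (0) = -2 from the rest, must sum to zero.
n − 2 = 0, so n = 2.

2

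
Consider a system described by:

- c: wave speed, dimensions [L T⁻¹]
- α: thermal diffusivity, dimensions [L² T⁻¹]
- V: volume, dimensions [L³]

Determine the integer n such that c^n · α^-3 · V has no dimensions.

3

Balance the L exponent: (1)·n from c, plus −3·(2) + (3) = -3 from the rest, must sum to zero.
n − 3 = 0, so n = 3.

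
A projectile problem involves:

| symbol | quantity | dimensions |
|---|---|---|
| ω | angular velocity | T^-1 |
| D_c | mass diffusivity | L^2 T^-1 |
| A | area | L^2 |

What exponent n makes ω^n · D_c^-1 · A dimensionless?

Balance the T exponent: (-1)·n from ω, plus −(-1) + (0) = 1 from the rest, must sum to zero.
−n + 1 = 0, so n = 1.

1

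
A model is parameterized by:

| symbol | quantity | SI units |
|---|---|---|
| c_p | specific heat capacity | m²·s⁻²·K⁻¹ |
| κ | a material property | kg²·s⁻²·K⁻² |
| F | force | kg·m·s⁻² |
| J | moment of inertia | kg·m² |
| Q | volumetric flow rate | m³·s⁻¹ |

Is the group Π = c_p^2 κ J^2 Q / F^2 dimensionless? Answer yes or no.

no

Sum the exponent of each base dimension across the product:
  M: 2·[c_p]_M + [κ]_M − 2·[F]_M + 2·[J]_M + [Q]_M = 2·(0) + (2) − 2·(1) + 2·(1) + (0) = 2
  L: 2·[c_p]_L + [κ]_L − 2·[F]_L + 2·[J]_L + [Q]_L = 2·(2) + (0) − 2·(1) + 2·(2) + (3) = 9
  T: 2·[c_p]_T + [κ]_T − 2·[F]_T + 2·[J]_T + [Q]_T = 2·(-2) + (-2) − 2·(-2) + 2·(0) + (-1) = -3
  Θ: 2·[c_p]_Θ + [κ]_Θ − 2·[F]_Θ + 2·[J]_Θ + [Q]_Θ = 2·(-1) + (-2) − 2·(0) + 2·(0) + (0) = -4
Net dimensions [M² L⁹ T⁻³ Θ⁻⁴] ≠ [1] — not dimensionless.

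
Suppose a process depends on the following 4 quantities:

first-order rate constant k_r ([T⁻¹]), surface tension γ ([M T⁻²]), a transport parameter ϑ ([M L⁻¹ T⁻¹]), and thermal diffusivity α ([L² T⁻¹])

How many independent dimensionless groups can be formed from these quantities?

There are 4 variables and 3 base dimensions (M, L, T).
The dimension matrix has rank 3.
Independent dimensionless groups: 4 − 3 = 1.

1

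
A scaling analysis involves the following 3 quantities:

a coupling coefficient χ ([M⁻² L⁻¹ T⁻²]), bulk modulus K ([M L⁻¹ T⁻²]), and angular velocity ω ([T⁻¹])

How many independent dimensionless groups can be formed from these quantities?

0

There are 3 variables and 3 base dimensions (M, L, T).
The dimension matrix has rank 3.
Independent dimensionless groups: 3 − 3 = 0.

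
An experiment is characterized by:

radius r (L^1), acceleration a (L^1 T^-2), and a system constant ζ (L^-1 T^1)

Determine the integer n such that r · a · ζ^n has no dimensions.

Balance the L exponent: (-1)·n from ζ, plus (1) + (1) = 2 from the rest, must sum to zero.
−n + 2 = 0, so n = 2.

2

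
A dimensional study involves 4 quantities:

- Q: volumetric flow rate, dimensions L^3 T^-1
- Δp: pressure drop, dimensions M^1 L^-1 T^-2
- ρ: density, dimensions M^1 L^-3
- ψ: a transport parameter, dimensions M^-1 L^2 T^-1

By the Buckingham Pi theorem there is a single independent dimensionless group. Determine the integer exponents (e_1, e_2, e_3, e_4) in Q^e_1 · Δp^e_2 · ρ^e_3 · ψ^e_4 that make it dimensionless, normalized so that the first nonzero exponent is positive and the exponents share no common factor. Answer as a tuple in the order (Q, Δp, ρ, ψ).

M: e_1·(0) + e_2·(1) + e_3·(1) + e_4·(-1) = 0
L: e_1·(3) + e_2·(-1) + e_3·(-3) + e_4·(2) = 0
T: e_1·(-1) + e_2·(-2) + e_3·(0) + e_4·(-1) = 0
Solving this homogeneous linear system for the smallest-integer solution (first nonzero entry positive) gives (1, -1, 2, 1).

(1, -1, 2, 1)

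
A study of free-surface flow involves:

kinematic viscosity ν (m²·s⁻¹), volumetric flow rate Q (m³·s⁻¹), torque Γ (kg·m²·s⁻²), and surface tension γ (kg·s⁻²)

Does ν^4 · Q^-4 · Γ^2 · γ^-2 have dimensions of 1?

Sum the exponent of each base dimension across the product:
  M: 4·[ν]_M − 4·[Q]_M + 2·[Γ]_M − 2·[γ]_M = 4·(0) − 4·(0) + 2·(1) − 2·(1) = 0
  L: 4·[ν]_L − 4·[Q]_L + 2·[Γ]_L − 2·[γ]_L = 4·(2) − 4·(3) + 2·(2) − 2·(0) = 0
  T: 4·[ν]_T − 4·[Q]_T + 2·[Γ]_T − 2·[γ]_T = 4·(-1) − 4·(-1) + 2·(-2) − 2·(-2) = 0
All base exponents vanish — dimensionless.

yes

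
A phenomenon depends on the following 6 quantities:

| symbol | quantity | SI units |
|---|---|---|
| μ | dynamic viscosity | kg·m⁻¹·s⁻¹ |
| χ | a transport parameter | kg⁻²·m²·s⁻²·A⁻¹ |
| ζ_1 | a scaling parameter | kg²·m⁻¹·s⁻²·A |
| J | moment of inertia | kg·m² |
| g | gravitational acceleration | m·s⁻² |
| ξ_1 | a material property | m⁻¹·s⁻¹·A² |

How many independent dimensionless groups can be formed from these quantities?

2

There are 6 variables and 4 base dimensions (M, L, T, I).
The dimension matrix has rank 4.
Independent dimensionless groups: 6 − 4 = 2.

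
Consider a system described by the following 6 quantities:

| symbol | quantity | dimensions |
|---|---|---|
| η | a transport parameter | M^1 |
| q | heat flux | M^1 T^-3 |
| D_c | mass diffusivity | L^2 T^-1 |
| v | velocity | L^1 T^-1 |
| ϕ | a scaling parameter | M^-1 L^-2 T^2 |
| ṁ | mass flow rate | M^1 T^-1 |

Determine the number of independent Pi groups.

3

There are 6 variables and 3 base dimensions (M, L, T).
The dimension matrix has rank 3.
Independent dimensionless groups: 6 − 3 = 3.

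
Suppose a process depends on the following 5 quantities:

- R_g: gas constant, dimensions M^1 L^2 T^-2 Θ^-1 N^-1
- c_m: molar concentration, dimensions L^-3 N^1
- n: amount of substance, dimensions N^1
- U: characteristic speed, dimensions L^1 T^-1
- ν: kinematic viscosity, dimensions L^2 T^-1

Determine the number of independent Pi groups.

There are 5 variables and 5 base dimensions (M, L, T, Θ, N).
The dimension matrix has rank 4 (less than 5: the dimension vectors are linearly dependent).
Independent dimensionless groups: 5 − 4 = 1.

1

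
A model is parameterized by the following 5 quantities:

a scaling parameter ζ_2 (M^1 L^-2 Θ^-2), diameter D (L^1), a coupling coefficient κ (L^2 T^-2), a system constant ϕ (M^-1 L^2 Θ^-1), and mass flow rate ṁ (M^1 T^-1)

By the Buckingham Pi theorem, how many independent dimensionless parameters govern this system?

There are 5 variables and 4 base dimensions (M, L, T, Θ).
The dimension matrix has rank 4.
Independent dimensionless groups: 5 − 4 = 1.

1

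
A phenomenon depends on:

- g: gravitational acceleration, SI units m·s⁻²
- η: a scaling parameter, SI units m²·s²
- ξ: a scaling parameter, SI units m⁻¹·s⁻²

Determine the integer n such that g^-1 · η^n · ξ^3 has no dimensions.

2

Balance the L exponent: (2)·n from η, plus −(1) + 3·(-1) = -4 from the rest, must sum to zero.
2n − 4 = 0, so n = 2.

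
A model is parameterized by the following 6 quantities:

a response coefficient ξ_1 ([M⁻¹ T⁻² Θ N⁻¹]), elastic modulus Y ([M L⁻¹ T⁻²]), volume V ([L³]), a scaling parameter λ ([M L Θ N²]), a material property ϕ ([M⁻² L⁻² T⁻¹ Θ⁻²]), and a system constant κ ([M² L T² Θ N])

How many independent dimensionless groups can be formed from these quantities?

There are 6 variables and 5 base dimensions (M, L, T, Θ, N).
The dimension matrix has rank 5.
Independent dimensionless groups: 6 − 5 = 1.

1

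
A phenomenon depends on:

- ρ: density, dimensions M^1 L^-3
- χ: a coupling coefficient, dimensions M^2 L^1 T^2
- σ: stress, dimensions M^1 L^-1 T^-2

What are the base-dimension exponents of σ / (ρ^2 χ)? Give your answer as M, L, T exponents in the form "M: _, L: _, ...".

Collect each base-dimension exponent across the product:
  M: −2·(1) − (2) + (1) = -3
  L: −2·(-3) − (1) + (-1) = 4
  T: −2·(0) − (2) + (-2) = -4
So the dimensions are [M⁻³ L⁴ T⁻⁴].

M: -3, L: 4, T: -4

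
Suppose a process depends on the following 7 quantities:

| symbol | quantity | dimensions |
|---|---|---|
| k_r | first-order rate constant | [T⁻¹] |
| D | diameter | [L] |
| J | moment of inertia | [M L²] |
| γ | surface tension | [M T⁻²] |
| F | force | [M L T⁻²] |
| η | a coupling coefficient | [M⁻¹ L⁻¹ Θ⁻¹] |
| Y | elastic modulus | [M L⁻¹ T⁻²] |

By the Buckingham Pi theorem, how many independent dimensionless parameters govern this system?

There are 7 variables and 4 base dimensions (M, L, T, Θ).
The dimension matrix has rank 4.
Independent dimensionless groups: 7 − 4 = 3.

3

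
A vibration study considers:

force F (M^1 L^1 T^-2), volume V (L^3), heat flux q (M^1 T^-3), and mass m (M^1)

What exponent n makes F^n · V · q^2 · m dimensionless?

Balance the M exponent: (1)·n from F, plus (0) + 2·(1) + (1) = 3 from the rest, must sum to zero.
n + 3 = 0, so n = -3.

-3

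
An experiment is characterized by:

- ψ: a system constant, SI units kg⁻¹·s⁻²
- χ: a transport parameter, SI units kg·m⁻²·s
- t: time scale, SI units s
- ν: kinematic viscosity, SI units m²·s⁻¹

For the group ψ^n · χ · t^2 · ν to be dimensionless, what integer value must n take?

1

Balance the M exponent: (-1)·n from ψ, plus (1) + 2·(0) + (0) = 1 from the rest, must sum to zero.
−n + 1 = 0, so n = 1.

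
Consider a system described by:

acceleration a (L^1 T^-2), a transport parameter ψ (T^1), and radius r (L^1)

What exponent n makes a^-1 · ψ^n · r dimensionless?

-2

Balance the T exponent: (1)·n from ψ, plus −(-2) + (0) = 2 from the rest, must sum to zero.
n + 2 = 0, so n = -2.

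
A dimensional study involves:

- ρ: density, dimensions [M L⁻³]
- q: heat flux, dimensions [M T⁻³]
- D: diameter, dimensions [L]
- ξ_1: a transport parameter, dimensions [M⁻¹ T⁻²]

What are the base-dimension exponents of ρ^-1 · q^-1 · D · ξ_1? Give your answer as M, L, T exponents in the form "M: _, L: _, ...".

Collect each base-dimension exponent across the product:
  M: −(1) − (1) + (0) + (-1) = -3
  L: −(-3) − (0) + (1) + (0) = 4
  T: −(0) − (-3) + (0) + (-2) = 1
So the dimensions are [M⁻³ L⁴ T].

M: -3, L: 4, T: 1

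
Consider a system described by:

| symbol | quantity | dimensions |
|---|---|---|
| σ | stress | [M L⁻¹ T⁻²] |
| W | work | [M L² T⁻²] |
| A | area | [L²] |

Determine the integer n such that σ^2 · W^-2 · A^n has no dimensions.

3

Balance the L exponent: (2)·n from A, plus 2·(-1) − 2·(2) = -6 from the rest, must sum to zero.
2n − 6 = 0, so n = 3.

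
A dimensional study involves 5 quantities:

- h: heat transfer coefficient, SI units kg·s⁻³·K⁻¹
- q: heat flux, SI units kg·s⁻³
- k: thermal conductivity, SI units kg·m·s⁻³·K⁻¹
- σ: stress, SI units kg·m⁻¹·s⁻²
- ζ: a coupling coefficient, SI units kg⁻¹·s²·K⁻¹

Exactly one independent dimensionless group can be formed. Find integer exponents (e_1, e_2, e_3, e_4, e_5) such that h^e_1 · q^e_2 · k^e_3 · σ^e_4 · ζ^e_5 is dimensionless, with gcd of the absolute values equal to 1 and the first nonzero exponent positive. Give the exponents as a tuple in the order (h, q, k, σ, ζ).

(2, -1, -1, -1, -1)

M: e_1·(1) + e_2·(1) + e_3·(1) + e_4·(1) + e_5·(-1) = 0
L: e_1·(0) + e_2·(0) + e_3·(1) + e_4·(-1) + e_5·(0) = 0
T: e_1·(-3) + e_2·(-3) + e_3·(-3) + e_4·(-2) + e_5·(2) = 0
Θ: e_1·(-1) + e_2·(0) + e_3·(-1) + e_4·(0) + e_5·(-1) = 0
Solving this homogeneous linear system for the smallest-integer solution (first nonzero entry positive) gives (2, -1, -1, -1, -1).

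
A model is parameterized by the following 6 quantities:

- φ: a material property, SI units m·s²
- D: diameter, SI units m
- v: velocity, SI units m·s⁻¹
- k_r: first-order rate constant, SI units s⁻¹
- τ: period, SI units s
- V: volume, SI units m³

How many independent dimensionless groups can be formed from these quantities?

4

There are 6 variables and 2 base dimensions (L, T).
The dimension matrix has rank 2.
Independent dimensionless groups: 6 − 2 = 4.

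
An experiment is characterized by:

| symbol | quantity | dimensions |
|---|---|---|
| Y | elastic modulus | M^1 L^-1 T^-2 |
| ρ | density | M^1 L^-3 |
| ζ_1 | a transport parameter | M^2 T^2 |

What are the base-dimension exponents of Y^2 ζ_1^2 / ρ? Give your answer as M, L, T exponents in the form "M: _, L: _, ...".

Collect each base-dimension exponent across the product:
  M: 2·(1) − (1) + 2·(2) = 5
  L: 2·(-1) − (-3) + 2·(0) = 1
  T: 2·(-2) − (0) + 2·(2) = 0
So the dimensions are [M⁵ L].

M: 5, L: 1, T: 0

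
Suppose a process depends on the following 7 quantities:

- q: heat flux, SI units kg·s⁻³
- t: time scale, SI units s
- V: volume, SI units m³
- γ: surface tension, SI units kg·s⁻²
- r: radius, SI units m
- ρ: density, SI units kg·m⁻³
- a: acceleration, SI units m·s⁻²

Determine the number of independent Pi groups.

There are 7 variables and 3 base dimensions (M, L, T).
The dimension matrix has rank 3.
Independent dimensionless groups: 7 − 3 = 4.

4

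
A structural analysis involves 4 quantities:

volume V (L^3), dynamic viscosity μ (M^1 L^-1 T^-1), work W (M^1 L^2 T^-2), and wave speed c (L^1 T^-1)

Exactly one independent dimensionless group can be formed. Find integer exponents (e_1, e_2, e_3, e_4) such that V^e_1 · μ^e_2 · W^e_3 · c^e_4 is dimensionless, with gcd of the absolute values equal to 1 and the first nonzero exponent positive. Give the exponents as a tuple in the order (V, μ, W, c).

M: e_1·(0) + e_2·(1) + e_3·(1) + e_4·(0) = 0
L: e_1·(3) + e_2·(-1) + e_3·(2) + e_4·(1) = 0
T: e_1·(0) + e_2·(-1) + e_3·(-2) + e_4·(-1) = 0
Solving this homogeneous linear system for the smallest-integer solution (first nonzero entry positive) gives (2, 3, -3, 3).

(2, 3, -3, 3)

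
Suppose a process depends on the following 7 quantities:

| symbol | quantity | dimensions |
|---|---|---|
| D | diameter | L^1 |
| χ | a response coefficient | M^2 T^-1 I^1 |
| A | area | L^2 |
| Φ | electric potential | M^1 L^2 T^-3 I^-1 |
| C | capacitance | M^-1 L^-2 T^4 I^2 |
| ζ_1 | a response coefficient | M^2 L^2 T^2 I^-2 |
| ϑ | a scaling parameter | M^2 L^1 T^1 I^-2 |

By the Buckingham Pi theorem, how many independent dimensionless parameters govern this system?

3

There are 7 variables and 4 base dimensions (M, L, T, I).
The dimension matrix has rank 4.
Independent dimensionless groups: 7 − 4 = 3.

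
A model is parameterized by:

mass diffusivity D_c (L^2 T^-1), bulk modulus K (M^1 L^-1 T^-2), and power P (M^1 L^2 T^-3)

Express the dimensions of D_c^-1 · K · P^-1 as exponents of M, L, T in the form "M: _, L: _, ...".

M: 0, L: -5, T: 2

Collect each base-dimension exponent across the product:
  M: −(0) + (1) − (1) = 0
  L: −(2) + (-1) − (2) = -5
  T: −(-1) + (-2) − (-3) = 2
So the dimensions are [L⁻⁵ T²].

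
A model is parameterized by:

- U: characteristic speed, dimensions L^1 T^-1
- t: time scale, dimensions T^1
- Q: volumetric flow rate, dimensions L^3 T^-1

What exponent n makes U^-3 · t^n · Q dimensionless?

Balance the T exponent: (1)·n from t, plus −3·(-1) + (-1) = 2 from the rest, must sum to zero.
n + 2 = 0, so n = -2.

-2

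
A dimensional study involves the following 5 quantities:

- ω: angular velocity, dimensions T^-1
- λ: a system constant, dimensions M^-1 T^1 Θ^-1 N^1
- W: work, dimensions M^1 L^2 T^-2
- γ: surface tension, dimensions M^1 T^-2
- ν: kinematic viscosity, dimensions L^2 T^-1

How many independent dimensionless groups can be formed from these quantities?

1

There are 5 variables and 5 base dimensions (M, L, T, Θ, N).
The dimension matrix has rank 4 (less than 5: the dimension vectors are linearly dependent).
Independent dimensionless groups: 5 − 4 = 1.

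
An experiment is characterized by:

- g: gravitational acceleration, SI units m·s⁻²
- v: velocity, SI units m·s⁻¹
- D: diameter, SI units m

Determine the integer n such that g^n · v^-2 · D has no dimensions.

Balance the L exponent: (1)·n from g, plus −2·(1) + (1) = -1 from the rest, must sum to zero.
n − 1 = 0, so n = 1.

1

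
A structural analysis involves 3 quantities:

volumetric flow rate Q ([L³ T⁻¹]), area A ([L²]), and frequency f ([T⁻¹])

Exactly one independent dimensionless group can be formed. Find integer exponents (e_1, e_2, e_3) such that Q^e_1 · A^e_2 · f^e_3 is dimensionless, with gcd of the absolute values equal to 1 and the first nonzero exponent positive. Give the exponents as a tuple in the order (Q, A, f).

L: e_1·(3) + e_2·(2) + e_3·(0) = 0
T: e_1·(-1) + e_2·(0) + e_3·(-1) = 0
Solving this homogeneous linear system for the smallest-integer solution (first nonzero entry positive) gives (2, -3, -2).

(2, -3, -2)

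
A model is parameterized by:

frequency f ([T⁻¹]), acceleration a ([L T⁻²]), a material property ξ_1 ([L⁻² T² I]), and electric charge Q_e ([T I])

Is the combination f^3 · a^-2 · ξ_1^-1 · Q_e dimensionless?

yes

Sum the exponent of each base dimension across the product:
  M: 3·[f]_M − 2·[a]_M − [ξ_1]_M + [Q_e]_M = 3·(0) − 2·(0) − (0) + (0) = 0
  L: 3·[f]_L − 2·[a]_L − [ξ_1]_L + [Q_e]_L = 3·(0) − 2·(1) − (-2) + (0) = 0
  T: 3·[f]_T − 2·[a]_T − [ξ_1]_T + [Q_e]_T = 3·(-1) − 2·(-2) − (2) + (1) = 0
  I: 3·[f]_I − 2·[a]_I − [ξ_1]_I + [Q_e]_I = 3·(0) − 2·(0) − (1) + (1) = 0
All base exponents vanish — dimensionless.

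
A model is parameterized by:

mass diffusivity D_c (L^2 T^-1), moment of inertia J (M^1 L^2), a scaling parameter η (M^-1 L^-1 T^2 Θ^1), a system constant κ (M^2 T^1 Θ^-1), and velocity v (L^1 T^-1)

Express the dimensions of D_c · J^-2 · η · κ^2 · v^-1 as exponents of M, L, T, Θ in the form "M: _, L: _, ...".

Collect each base-dimension exponent across the product:
  M: (0) − 2·(1) + (-1) + 2·(2) − (0) = 1
  L: (2) − 2·(2) + (-1) + 2·(0) − (1) = -4
  T: (-1) − 2·(0) + (2) + 2·(1) − (-1) = 4
  Θ: (0) − 2·(0) + (1) + 2·(-1) − (0) = -1
So the dimensions are [M L⁻⁴ T⁴ Θ⁻¹].

M: 1, L: -4, T: 4, Θ: -1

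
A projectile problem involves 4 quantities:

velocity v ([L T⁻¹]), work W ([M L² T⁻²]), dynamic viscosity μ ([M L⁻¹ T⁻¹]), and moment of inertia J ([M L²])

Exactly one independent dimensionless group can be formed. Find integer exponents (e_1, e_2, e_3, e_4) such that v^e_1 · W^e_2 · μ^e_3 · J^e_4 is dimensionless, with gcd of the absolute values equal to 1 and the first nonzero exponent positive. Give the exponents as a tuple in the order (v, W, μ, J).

(3, -2, 1, 1)

M: e_1·(0) + e_2·(1) + e_3·(1) + e_4·(1) = 0
L: e_1·(1) + e_2·(2) + e_3·(-1) + e_4·(2) = 0
T: e_1·(-1) + e_2·(-2) + e_3·(-1) + e_4·(0) = 0
Solving this homogeneous linear system for the smallest-integer solution (first nonzero entry positive) gives (3, -2, 1, 1).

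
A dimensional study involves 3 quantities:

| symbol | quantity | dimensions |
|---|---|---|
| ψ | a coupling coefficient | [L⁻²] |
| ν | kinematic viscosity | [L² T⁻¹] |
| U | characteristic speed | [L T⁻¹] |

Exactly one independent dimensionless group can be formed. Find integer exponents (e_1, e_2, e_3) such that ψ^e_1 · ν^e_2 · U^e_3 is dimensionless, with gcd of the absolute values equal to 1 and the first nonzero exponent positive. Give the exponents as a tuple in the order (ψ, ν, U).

L: e_1·(-2) + e_2·(2) + e_3·(1) = 0
T: e_1·(0) + e_2·(-1) + e_3·(-1) = 0
Solving this homogeneous linear system for the smallest-integer solution (first nonzero entry positive) gives (1, 2, -2).

(1, 2, -2)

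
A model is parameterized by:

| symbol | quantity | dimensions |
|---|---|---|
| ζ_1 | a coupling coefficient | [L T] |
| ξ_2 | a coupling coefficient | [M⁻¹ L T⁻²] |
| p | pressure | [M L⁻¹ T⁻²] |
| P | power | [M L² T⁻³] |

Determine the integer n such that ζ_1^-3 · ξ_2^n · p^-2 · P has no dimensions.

Balance the M exponent: (-1)·n from ξ_2, plus −3·(0) − 2·(1) + (1) = -1 from the rest, must sum to zero.
−n − 1 = 0, so n = -1.

-1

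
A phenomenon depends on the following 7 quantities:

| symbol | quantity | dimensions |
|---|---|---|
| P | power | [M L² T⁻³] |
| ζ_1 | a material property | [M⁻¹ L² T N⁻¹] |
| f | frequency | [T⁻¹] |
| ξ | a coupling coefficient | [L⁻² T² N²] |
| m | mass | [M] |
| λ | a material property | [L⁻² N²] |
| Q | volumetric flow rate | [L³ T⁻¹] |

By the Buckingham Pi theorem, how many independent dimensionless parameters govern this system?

There are 7 variables and 4 base dimensions (M, L, T, N).
The dimension matrix has rank 4.
Independent dimensionless groups: 7 − 4 = 3.

3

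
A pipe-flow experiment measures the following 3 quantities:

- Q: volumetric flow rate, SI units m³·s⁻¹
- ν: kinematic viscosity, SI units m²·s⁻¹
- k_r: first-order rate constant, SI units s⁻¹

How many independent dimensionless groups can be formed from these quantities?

1

There are 3 variables and 2 base dimensions (L, T).
The dimension matrix has rank 2.
Independent dimensionless groups: 3 − 2 = 1.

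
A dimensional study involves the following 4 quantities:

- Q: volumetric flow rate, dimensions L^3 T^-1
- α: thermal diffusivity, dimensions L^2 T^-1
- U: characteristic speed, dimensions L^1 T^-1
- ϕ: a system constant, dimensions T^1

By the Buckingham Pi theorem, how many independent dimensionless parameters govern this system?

2

There are 4 variables and 2 base dimensions (L, T).
The dimension matrix has rank 2.
Independent dimensionless groups: 4 − 2 = 2.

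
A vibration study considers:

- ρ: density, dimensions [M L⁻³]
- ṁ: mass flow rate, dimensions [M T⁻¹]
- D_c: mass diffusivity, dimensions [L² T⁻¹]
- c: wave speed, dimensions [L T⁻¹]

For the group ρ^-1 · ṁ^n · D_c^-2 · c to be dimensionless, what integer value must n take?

1

Balance the M exponent: (1)·n from ṁ, plus −(1) − 2·(0) + (0) = -1 from the rest, must sum to zero.
n − 1 = 0, so n = 1.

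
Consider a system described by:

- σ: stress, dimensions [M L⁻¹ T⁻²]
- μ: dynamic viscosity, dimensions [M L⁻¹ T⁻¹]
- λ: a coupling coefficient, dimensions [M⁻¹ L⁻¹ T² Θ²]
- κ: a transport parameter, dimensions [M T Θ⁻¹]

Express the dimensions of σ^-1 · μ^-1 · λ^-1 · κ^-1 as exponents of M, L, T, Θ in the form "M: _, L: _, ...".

Collect each base-dimension exponent across the product:
  M: −(1) − (1) − (-1) − (1) = -2
  L: −(-1) − (-1) − (-1) − (0) = 3
  T: −(-2) − (-1) − (2) − (1) = 0
  Θ: −(0) − (0) − (2) − (-1) = -1
So the dimensions are [M⁻² L³ Θ⁻¹].

M: -2, L: 3, T: 0, Θ: -1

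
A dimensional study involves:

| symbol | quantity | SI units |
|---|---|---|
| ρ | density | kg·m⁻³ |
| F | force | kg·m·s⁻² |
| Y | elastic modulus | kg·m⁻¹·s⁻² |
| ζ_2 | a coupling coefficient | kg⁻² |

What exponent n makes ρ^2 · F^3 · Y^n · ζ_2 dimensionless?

-3

Balance the M exponent: (1)·n from Y, plus 2·(1) + 3·(1) + (-2) = 3 from the rest, must sum to zero.
n + 3 = 0, so n = -3.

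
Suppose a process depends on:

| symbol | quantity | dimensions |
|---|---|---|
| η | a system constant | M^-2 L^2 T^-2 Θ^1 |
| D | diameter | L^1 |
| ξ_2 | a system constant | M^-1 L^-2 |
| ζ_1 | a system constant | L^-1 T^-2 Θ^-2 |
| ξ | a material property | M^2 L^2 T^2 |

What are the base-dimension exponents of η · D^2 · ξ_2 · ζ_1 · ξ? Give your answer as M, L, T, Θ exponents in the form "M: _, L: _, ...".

M: -1, L: 3, T: -2, Θ: -1

Collect each base-dimension exponent across the product:
  M: (-2) + 2·(0) + (-1) + (0) + (2) = -1
  L: (2) + 2·(1) + (-2) + (-1) + (2) = 3
  T: (-2) + 2·(0) + (0) + (-2) + (2) = -2
  Θ: (1) + 2·(0) + (0) + (-2) + (0) = -1
So the dimensions are [M⁻¹ L³ T⁻² Θ⁻¹].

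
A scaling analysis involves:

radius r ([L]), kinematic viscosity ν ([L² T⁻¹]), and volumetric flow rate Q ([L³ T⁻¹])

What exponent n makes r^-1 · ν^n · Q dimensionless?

-1

Balance the L exponent: (2)·n from ν, plus −(1) + (3) = 2 from the rest, must sum to zero.
2n + 2 = 0, so n = -1.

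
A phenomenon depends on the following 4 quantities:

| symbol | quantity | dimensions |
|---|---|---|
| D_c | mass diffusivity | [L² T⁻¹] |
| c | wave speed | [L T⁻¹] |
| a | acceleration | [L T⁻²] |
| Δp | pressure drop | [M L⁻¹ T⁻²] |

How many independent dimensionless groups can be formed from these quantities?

There are 4 variables and 3 base dimensions (M, L, T).
The dimension matrix has rank 3.
Independent dimensionless groups: 4 − 3 = 1.

1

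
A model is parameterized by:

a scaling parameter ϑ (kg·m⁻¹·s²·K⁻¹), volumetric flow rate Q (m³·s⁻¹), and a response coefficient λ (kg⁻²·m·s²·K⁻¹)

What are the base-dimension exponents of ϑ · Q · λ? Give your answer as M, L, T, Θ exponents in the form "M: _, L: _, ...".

M: -1, L: 3, T: 3, Θ: -2

Collect each base-dimension exponent across the product:
  M: (1) + (0) + (-2) = -1
  L: (-1) + (3) + (1) = 3
  T: (2) + (-1) + (2) = 3
  Θ: (-1) + (0) + (-1) = -2
So the dimensions are [M⁻¹ L³ T³ Θ⁻²].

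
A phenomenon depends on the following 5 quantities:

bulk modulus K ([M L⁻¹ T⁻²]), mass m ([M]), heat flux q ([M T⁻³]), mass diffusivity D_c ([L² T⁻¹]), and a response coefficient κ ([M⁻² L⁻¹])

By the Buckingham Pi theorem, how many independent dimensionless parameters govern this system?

There are 5 variables and 3 base dimensions (M, L, T).
The dimension matrix has rank 3.
Independent dimensionless groups: 5 − 3 = 2.

2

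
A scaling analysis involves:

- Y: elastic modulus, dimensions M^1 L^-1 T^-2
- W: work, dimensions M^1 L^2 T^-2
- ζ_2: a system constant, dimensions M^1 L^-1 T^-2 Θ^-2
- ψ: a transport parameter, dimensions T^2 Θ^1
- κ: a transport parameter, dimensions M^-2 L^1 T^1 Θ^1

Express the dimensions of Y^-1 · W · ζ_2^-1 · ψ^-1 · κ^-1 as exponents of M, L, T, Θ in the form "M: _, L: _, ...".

Collect each base-dimension exponent across the product:
  M: −(1) + (1) − (1) − (0) − (-2) = 1
  L: −(-1) + (2) − (-1) − (0) − (1) = 3
  T: −(-2) + (-2) − (-2) − (2) − (1) = -1
  Θ: −(0) + (0) − (-2) − (1) − (1) = 0
So the dimensions are [M L³ T⁻¹].

M: 1, L: 3, T: -1, Θ: 0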